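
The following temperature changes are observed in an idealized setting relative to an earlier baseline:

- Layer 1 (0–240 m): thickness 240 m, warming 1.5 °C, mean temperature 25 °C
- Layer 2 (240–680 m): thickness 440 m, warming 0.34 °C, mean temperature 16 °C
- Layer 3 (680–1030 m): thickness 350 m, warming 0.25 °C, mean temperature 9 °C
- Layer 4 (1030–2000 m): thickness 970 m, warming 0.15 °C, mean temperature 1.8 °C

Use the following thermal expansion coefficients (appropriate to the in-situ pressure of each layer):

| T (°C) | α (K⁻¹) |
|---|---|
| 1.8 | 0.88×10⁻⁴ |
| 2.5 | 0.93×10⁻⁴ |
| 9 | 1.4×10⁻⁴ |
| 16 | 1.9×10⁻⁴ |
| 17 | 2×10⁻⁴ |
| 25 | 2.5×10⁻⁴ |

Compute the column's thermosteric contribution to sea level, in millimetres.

Layer 1 at 25 °C → α = 2.5×10⁻⁴ K⁻¹
Layer 2 at 16 °C → α = 1.9×10⁻⁴ K⁻¹
Layer 3 at 9 °C → α = 1.4×10⁻⁴ K⁻¹
Layer 4 at 1.8 °C → α = 0.88×10⁻⁴ K⁻¹
0–240 m: 2.5×10⁻⁴ × 1.5 × 240 = 0.09000 m
240–680 m: 0.34 × 440 × 1.9×10⁻⁴ = 0.028424 m
680–1030 m: 350 × 1.4×10⁻⁴ × 0.25 = 0.01225 m
Layer 4: 0.88×10⁻⁴ × 970 × 0.15 = 0.012804 m
Δh = 0.09000 + 0.028424 + 0.01225 + 0.012804 = 0.143478 m ≈ 143 mm

143 mm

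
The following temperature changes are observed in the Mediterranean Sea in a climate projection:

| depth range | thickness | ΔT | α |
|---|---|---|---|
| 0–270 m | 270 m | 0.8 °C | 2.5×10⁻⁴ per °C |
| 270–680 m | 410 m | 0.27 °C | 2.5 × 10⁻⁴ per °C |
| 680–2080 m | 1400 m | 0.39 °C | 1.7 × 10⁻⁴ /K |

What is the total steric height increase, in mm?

2.5×10⁻⁴ × 0.8 × 270 = 0.05400 m
Layer 2: 410 × 2.5×10⁻⁴ × 0.27 = 0.027675 m
Layer 3: 0.39 × 1400 × 1.7×10⁻⁴ = 0.09282 m
Δh = 0.05400 + 0.027675 + 0.09282 = 0.174495 m

174 mm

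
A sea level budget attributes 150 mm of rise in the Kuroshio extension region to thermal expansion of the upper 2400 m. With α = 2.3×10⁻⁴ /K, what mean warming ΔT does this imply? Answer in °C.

ΔT = Δh/(αH) = 0.15 / (2.3×10⁻⁴ × 2400) ≈ 0.2717 °C

0.27 °C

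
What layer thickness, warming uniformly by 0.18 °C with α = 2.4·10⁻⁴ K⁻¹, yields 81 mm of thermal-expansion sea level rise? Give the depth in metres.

H = Δh/(αΔT) = 0.081 / (2.4×10⁻⁴ × 0.18) = 1875 m

about 1880 m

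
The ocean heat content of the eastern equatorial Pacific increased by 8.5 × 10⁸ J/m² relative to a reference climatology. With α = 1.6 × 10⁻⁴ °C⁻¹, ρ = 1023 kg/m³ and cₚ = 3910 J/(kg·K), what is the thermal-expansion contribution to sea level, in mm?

34.0 mm

Δh = αQ/(ρcₚ) = 1.6×10⁻⁴ × 8.5×10⁸ / (1023 × 3910) ≈ 0.034001 m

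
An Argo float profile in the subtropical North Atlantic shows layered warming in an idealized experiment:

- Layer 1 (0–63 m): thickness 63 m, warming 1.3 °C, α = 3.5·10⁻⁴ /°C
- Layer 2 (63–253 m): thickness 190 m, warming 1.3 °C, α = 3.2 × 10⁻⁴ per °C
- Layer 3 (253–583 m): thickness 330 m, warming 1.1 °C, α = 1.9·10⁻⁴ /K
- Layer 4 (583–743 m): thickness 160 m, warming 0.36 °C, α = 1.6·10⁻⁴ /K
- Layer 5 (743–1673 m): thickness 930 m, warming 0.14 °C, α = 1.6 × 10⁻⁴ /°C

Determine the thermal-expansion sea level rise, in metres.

about 0.21 m

0–63 m: 3.5×10⁻⁴ × 63 × 1.3 = 0.028665 m
63–253 m: 3.2×10⁻⁴ × 1.3 × 190 = 0.07904 m
1.1 × 330 × 1.9×10⁻⁴ = 0.06897 m
Layer 4: 0.36 × 160 × 1.6×10⁻⁴ = 0.009216 m
Layer 5: 930 × 1.6×10⁻⁴ × 0.14 = 0.020832 m
Δh = 0.028665 + 0.07904 + 0.06897 + 0.009216 + 0.020832 = 0.206723 m ≈ 0.21 m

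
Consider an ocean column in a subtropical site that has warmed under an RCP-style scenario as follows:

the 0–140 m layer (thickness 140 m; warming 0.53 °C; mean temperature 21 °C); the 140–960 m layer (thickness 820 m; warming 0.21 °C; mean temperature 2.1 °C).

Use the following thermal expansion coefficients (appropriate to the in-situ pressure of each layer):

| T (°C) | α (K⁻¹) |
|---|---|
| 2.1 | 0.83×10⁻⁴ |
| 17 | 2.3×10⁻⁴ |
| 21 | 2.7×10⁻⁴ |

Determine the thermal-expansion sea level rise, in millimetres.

Layer 1 at 21 °C → α = 2.7×10⁻⁴ K⁻¹
Layer 2 at 2.1 °C → α = 0.83×10⁻⁴ K⁻¹
0.53 × 2.7×10⁻⁴ × 140 = 0.020034 m
140–960 m: 0.21 × 820 × 0.83×10⁻⁴ = 0.0142926 m
Δh = 0.020034 + 0.0142926 = 0.0343266 m

Δh = 34.3 mm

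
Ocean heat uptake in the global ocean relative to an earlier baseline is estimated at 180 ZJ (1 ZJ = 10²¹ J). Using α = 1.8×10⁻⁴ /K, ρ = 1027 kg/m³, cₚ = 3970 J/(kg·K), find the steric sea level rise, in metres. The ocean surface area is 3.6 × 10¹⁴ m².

Per unit area: Q = 180×10²¹ / (3.6×10¹⁴) = 5×10⁸ J/m²
Δh = αQ/(ρcₚ) = 1.8×10⁻⁴ × 5×10⁸ / (1027 × 3970) ≈ 0.022074 m

0.0221 m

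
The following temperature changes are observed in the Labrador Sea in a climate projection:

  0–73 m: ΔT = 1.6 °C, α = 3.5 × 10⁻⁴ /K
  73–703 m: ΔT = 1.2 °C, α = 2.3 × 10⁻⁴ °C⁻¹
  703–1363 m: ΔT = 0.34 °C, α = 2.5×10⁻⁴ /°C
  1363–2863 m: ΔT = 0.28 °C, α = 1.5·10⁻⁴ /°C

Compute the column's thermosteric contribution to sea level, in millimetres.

0–73 m: 3.5×10⁻⁴ × 1.6 × 73 = 0.04088 m
Layer 2: 630 × 2.3×10⁻⁴ × 1.2 = 0.17388 m
660 × 2.5×10⁻⁴ × 0.34 = 0.05610 m
1500 × 0.28 × 1.5×10⁻⁴ = 0.06300 m
Δh = 0.04088 + 0.17388 + 0.05610 + 0.06300 = 0.33386 m ≈ 334 mm

Δh ≈ 334 mm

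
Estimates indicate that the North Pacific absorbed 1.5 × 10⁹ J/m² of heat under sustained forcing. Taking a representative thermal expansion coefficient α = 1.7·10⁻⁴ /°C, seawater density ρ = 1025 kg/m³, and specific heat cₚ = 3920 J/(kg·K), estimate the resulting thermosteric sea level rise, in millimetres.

Δh = αQ/(ρcₚ) = 1.7×10⁻⁴ × 1.5×10⁹ / (1025 × 3920) ≈ 0.063464 m

about 63.5 mm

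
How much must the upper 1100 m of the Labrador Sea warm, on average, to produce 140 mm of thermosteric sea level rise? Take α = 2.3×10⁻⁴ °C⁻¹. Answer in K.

ΔT = Δh/(αH) = 0.14 / (2.3×10⁻⁴ × 1100) ≈ 0.5534 K

0.553 K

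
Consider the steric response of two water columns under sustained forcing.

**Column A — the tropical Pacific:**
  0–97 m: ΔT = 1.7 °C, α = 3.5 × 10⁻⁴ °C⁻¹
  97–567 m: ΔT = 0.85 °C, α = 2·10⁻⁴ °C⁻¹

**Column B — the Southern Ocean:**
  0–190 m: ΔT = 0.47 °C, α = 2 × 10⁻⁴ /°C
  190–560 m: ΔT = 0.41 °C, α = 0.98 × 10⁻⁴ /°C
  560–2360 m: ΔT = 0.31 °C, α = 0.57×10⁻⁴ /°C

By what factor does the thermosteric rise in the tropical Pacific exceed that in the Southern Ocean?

A Layer 1: 1.7 × 3.5×10⁻⁴ × 97 = 0.057715 m
A 0.85 × 470 × 2×10⁻⁴ = 0.07990 m
A total: 0.137615 m
B 0–190 m: 0.47 × 2×10⁻⁴ × 190 = 0.01786 m
B Layer 2: 0.41 × 370 × 0.98×10⁻⁴ = 0.0148666 m
B 1800 × 0.31 × 0.57×10⁻⁴ = 0.031806 m
B total: 0.0645326 m
Ratio: 0.137615 / 0.0645326 ≈ 2.132

2.13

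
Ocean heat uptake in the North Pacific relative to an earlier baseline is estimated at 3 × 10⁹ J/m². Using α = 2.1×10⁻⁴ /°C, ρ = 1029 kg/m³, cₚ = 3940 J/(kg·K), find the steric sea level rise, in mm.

155 mm

Δh = αQ/(ρcₚ) = 2.1×10⁻⁴ × 3×10⁹ / (1029 × 3940) ≈ 0.15539 m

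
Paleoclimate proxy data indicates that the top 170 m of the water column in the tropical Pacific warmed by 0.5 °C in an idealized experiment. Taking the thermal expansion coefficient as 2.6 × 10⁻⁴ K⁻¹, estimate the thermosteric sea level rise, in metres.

Δh = αΔT·H = 2.6×10⁻⁴ × 0.5 × 170 = 0.02210 m

Δh ≈ 0.0221 m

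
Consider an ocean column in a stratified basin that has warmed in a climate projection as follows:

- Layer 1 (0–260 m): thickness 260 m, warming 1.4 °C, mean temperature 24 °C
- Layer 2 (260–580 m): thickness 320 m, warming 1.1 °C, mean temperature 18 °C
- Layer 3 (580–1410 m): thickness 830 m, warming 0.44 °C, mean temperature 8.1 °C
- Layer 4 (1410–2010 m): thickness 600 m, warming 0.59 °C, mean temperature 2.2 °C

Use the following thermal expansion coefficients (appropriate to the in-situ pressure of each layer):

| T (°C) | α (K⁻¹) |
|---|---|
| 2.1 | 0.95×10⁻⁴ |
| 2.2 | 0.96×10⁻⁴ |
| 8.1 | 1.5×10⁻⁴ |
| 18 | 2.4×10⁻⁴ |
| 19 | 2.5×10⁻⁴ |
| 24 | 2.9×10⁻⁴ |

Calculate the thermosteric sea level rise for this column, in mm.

Layer 1 at 24 °C → α = 2.9×10⁻⁴ K⁻¹
Layer 2 at 18 °C → α = 2.4×10⁻⁴ K⁻¹
Layer 3 at 8.1 °C → α = 1.5×10⁻⁴ K⁻¹
Layer 4 at 2.2 °C → α = 0.96×10⁻⁴ K⁻¹
2.9×10⁻⁴ × 1.4 × 260 = 0.10556 m
Layer 2: 320 × 1.1 × 2.4×10⁻⁴ = 0.08448 m
580–1410 m: 1.5×10⁻⁴ × 0.44 × 830 = 0.05478 m
1410–2010 m: 0.59 × 0.96×10⁻⁴ × 600 = 0.033984 m
Δh = 0.10556 + 0.08448 + 0.05478 + 0.033984 = 0.278804 m

Δh = 279 mm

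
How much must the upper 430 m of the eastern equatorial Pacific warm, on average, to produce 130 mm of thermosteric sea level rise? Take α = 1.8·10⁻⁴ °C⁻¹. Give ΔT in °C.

ΔT ≈ 1.68 °C

ΔT = Δh/(αH) = 0.13 / (1.8×10⁻⁴ × 430) ≈ 1.680 °C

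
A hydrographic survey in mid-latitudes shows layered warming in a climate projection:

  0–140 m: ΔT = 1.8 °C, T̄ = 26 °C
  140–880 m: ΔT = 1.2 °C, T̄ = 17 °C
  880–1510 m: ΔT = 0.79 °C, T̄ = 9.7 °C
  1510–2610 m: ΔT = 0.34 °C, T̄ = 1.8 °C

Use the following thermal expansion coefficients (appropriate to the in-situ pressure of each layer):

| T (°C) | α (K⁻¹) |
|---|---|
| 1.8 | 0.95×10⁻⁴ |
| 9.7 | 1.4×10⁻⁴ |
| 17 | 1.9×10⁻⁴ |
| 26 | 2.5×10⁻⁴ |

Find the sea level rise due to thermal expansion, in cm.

Δh ≈ 33.7 cm

Layer 1 at 26 °C → α = 2.5×10⁻⁴ K⁻¹
Layer 2 at 17 °C → α = 1.9×10⁻⁴ K⁻¹
Layer 3 at 9.7 °C → α = 1.4×10⁻⁴ K⁻¹
Layer 4 at 1.8 °C → α = 0.95×10⁻⁴ K⁻¹
0–140 m: 2.5×10⁻⁴ × 140 × 1.8 = 0.06300 m
140–880 m: 1.2 × 1.9×10⁻⁴ × 740 = 0.16872 m
Layer 3: 1.4×10⁻⁴ × 630 × 0.79 = 0.069678 m
Layer 4: 1100 × 0.95×10⁻⁴ × 0.34 = 0.03553 m
Δh = 0.06300 + 0.16872 + 0.069678 + 0.03553 = 0.336928 m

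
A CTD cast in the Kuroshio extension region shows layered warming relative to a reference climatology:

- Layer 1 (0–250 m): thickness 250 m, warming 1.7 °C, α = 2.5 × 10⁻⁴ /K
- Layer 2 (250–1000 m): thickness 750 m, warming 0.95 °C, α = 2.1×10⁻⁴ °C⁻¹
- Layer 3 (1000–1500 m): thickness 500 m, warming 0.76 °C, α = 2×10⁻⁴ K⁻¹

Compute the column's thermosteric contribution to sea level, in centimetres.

Δh ≈ 33.2 cm

250 × 1.7 × 2.5×10⁻⁴ = 0.10625 m
Layer 2: 0.95 × 750 × 2.1×10⁻⁴ = 0.149625 m
Layer 3: 0.76 × 2×10⁻⁴ × 500 = 0.07600 m
Δh = 0.10625 + 0.149625 + 0.07600 = 0.331875 m ≈ 33.2 cm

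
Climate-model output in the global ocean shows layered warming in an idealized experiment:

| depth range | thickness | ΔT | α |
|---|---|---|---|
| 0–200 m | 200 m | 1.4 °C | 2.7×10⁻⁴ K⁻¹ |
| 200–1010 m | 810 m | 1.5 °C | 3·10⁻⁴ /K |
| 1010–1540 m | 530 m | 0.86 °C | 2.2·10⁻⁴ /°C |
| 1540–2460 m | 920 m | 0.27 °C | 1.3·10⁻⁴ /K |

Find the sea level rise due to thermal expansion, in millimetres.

Δh = 570 mm

2.7×10⁻⁴ × 200 × 1.4 = 0.07560 m
810 × 3×10⁻⁴ × 1.5 = 0.36450 m
Layer 3: 530 × 0.86 × 2.2×10⁻⁴ = 0.100276 m
1540–2460 m: 0.27 × 1.3×10⁻⁴ × 920 = 0.032292 m
Δh = 0.07560 + 0.36450 + 0.100276 + 0.032292 = 0.572668 m ≈ 570 mm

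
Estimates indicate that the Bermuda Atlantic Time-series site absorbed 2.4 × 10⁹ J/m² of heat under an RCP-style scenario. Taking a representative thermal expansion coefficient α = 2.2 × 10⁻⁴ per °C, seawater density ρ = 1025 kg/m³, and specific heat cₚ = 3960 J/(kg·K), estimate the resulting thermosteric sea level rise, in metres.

Δh = αQ/(ρcₚ) = 2.2×10⁻⁴ × 2.4×10⁹ / (1025 × 3960) ≈ 0.13008 m

0.130 m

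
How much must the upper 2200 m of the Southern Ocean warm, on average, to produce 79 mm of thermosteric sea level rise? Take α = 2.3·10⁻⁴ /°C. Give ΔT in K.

about 0.16 K

ΔT = Δh/(αH) = 0.079 / (2.3×10⁻⁴ × 2200) ≈ 0.1561 K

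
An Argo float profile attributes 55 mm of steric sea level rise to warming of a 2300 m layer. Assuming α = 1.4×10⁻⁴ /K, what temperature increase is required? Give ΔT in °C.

0.171 °C

ΔT = Δh/(αH) = 0.055 / (1.4×10⁻⁴ × 2300) ≈ 0.1708 °C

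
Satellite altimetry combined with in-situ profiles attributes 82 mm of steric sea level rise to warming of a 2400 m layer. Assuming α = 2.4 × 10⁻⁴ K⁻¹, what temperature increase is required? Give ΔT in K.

0.14 K

ΔT = Δh/(αH) = 0.082 / (2.4×10⁻⁴ × 2400) ≈ 0.1424 K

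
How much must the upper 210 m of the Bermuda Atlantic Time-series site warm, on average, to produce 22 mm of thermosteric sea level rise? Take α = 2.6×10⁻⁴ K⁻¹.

about 0.40 K

ΔT = Δh/(αH) = 0.022 / (2.6×10⁻⁴ × 210) ≈ 0.4029 K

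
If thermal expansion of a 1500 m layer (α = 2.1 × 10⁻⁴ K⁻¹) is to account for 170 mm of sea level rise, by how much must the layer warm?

ΔT = Δh/(αH) = 0.17 / (2.1×10⁻⁴ × 1500) ≈ 0.5397 °C

0.540 °C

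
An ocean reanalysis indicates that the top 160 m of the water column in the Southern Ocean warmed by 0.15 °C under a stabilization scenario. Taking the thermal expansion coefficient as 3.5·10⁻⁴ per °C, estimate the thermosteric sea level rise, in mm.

Δh = αΔT·H = 3.5×10⁻⁴ × 0.15 × 160 = 0.00840 m

8.40 mm of thermosteric rise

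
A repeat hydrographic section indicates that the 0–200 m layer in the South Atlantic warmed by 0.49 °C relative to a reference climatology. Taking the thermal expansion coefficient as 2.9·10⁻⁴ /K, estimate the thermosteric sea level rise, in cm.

Δh = αΔT·H = 2.9×10⁻⁴ × 0.49 × 200 = 0.02842 m

2.84 cm of thermosteric rise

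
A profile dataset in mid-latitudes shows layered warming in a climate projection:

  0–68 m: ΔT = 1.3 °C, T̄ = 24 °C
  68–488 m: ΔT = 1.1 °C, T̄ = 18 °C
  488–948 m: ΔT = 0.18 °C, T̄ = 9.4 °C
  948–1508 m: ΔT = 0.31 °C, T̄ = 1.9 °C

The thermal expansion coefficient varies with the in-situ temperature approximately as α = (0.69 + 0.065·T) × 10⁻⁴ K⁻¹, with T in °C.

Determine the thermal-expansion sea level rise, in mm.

Layer 1: α = (0.69 + 0.065×24)×10⁻⁴ = 2.25×10⁻⁴ K⁻¹
Layer 2: α = (0.69 + 0.065×18)×10⁻⁴ = 1.86×10⁻⁴ K⁻¹
Layer 3: α = (0.69 + 0.065×9.4)×10⁻⁴ = 1.301×10⁻⁴ K⁻¹
Layer 4: α = (0.69 + 0.065×1.9)×10⁻⁴ = 0.8135×10⁻⁴ K⁻¹
68 × 1.3 × 2.25×10⁻⁴ = 0.01989 m
Layer 2: 420 × 1.1 × 1.86×10⁻⁴ = 0.085932 m
0.18 × 460 × 1.301×10⁻⁴ = 0.01077228 m
Layer 4: 0.31 × 560 × 0.8135×10⁻⁴ = 0.01412236 m
Δh = 0.01989 + 0.085932 + 0.01077228 + 0.01412236 = 0.13071664 m

130 mm of thermosteric rise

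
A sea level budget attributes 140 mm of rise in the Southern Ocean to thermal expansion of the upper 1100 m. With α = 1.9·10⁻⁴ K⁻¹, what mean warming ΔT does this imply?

0.67 K

ΔT = Δh/(αH) = 0.14 / (1.9×10⁻⁴ × 1100) ≈ 0.6699 K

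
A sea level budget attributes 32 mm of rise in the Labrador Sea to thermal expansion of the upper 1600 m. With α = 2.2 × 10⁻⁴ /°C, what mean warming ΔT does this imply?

about 0.0909 °C

ΔT = Δh/(αH) = 0.032 / (2.2×10⁻⁴ × 1600) ≈ 0.09091 °C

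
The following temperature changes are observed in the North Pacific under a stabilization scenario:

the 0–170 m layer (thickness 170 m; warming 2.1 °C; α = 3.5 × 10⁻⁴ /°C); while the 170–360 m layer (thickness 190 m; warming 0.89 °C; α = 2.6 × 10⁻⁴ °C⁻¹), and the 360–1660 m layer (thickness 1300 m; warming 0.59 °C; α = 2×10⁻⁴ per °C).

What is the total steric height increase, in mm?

0–170 m: 170 × 2.1 × 3.5×10⁻⁴ = 0.12495 m
Layer 2: 190 × 0.89 × 2.6×10⁻⁴ = 0.043966 m
0.59 × 2×10⁻⁴ × 1300 = 0.15340 m
Δh = 0.12495 + 0.043966 + 0.15340 = 0.322316 m ≈ 322 mm

Δh ≈ 322 mm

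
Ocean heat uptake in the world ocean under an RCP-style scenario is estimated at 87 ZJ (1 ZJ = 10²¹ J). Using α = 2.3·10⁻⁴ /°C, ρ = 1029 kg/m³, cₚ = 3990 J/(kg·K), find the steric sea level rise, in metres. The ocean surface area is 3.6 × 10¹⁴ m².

Δh ≈ 0.014 m

Per unit area: Q = 87×10²¹ / (3.6×10¹⁴) ≈ 2.417×10⁸ J/m²
Δh = αQ/(ρcₚ) = 2.3×10⁻⁴ × 2.417×10⁸ / (1029 × 3990) ≈ 0.01354 m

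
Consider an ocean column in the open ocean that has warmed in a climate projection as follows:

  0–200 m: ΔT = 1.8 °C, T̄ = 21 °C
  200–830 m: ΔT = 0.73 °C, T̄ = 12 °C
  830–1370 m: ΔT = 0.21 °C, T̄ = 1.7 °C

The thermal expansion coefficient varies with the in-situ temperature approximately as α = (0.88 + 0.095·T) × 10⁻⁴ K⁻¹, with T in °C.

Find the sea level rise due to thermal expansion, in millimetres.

Layer 1: α = (0.88 + 0.095×21)×10⁻⁴ = 2.875×10⁻⁴ K⁻¹
Layer 2: α = (0.88 + 0.095×12)×10⁻⁴ = 2.02×10⁻⁴ K⁻¹
Layer 3: α = (0.88 + 0.095×1.7)×10⁻⁴ = 1.0415×10⁻⁴ K⁻¹
1.8 × 2.875×10⁻⁴ × 200 = 0.10350 m
200–830 m: 0.73 × 2.02×10⁻⁴ × 630 = 0.0928998 m
Layer 3: 540 × 1.0415×10⁻⁴ × 0.21 = 0.01181061 m
Δh = 0.10350 + 0.0928998 + 0.01181061 = 0.20821041 m ≈ 208 mm

about 208 mm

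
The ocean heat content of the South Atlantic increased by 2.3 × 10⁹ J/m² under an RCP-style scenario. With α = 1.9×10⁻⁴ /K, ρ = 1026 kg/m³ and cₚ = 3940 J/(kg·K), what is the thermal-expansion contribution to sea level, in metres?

Δh = αQ/(ρcₚ) = 1.9×10⁻⁴ × 2.3×10⁹ / (1026 × 3940) ≈ 0.10810 m

0.108 m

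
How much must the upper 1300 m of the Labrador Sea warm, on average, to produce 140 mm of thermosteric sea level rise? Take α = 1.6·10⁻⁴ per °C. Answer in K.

ΔT ≈ 0.673 K

ΔT = Δh/(αH) = 0.14 / (1.6×10⁻⁴ × 1300) ≈ 0.6731 K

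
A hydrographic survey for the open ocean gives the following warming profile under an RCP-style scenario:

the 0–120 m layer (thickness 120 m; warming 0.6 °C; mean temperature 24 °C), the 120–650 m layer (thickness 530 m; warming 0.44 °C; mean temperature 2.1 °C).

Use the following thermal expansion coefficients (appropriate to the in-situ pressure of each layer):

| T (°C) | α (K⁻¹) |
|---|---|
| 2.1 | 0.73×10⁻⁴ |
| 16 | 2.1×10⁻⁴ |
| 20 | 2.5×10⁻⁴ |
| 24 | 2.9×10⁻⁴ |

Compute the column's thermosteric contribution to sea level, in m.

Δh ≈ 0.0379 m

Layer 1 at 24 °C → α = 2.9×10⁻⁴ K⁻¹
Layer 2 at 2.1 °C → α = 0.73×10⁻⁴ K⁻¹
0–120 m: 2.9×10⁻⁴ × 120 × 0.6 = 0.02088 m
120–650 m: 530 × 0.44 × 0.73×10⁻⁴ = 0.0170236 m
Δh = 0.02088 + 0.0170236 = 0.0379036 m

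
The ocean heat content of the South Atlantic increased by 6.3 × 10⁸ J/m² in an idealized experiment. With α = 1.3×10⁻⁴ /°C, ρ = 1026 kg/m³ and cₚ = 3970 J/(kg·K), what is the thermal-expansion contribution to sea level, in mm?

Δh = αQ/(ρcₚ) = 1.3×10⁻⁴ × 6.3×10⁸ / (1026 × 3970) ≈ 0.020107 m

Δh = 20.1 mm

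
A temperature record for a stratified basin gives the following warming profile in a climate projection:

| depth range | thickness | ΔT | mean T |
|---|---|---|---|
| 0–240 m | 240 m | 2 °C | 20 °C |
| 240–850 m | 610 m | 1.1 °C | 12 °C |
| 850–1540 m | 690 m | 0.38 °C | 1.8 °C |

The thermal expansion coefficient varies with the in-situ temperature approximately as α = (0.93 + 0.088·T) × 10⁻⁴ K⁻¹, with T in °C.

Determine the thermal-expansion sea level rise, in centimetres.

29.1 cm

Layer 1: α = (0.93 + 0.088×20)×10⁻⁴ = 2.69×10⁻⁴ K⁻¹
Layer 2: α = (0.93 + 0.088×12)×10⁻⁴ = 1.986×10⁻⁴ K⁻¹
Layer 3: α = (0.93 + 0.088×1.8)×10⁻⁴ = 1.0884×10⁻⁴ K⁻¹
240 × 2.69×10⁻⁴ × 2 = 0.12912 m
1.986×10⁻⁴ × 610 × 1.1 = 0.1332606 m
Layer 3: 690 × 1.0884×10⁻⁴ × 0.38 = 0.028537848 m
Δh = 0.12912 + 0.1332606 + 0.028537848 = 0.290918448 m ≈ 29.1 cm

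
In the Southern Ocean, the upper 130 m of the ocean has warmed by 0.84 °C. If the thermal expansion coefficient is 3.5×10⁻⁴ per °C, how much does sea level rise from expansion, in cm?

3.82 cm of thermosteric rise

Δh = αΔT·H = 3.5×10⁻⁴ × 0.84 × 130 = 0.03822 m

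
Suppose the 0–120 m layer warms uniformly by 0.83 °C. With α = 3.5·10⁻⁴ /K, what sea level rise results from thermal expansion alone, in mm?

Δh = αΔT·H = 3.5×10⁻⁴ × 0.83 × 120 = 0.03486 m

Δh ≈ 34.9 mm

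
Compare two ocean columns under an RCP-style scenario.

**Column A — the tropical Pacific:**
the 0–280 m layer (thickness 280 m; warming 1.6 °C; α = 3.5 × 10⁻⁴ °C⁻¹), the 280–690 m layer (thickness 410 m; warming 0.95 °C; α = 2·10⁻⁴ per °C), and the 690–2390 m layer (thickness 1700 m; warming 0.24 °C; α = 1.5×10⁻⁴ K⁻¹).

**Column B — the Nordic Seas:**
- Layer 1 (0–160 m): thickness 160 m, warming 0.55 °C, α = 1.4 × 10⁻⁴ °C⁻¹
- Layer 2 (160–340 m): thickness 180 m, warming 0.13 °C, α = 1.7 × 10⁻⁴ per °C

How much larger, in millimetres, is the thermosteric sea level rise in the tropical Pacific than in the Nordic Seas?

A 0–280 m: 280 × 1.6 × 3.5×10⁻⁴ = 0.15680 m
A 280–690 m: 0.95 × 410 × 2×10⁻⁴ = 0.07790 m
A Layer 3: 0.24 × 1.5×10⁻⁴ × 1700 = 0.06120 m
A total: 0.29590 m
B 0.55 × 1.4×10⁻⁴ × 160 = 0.01232 m
B Layer 2: 1.7×10⁻⁴ × 0.13 × 180 = 0.003978 m
B total: 0.016298 m
Difference: 0.29590 − 0.016298 = 0.279602 m

280 mm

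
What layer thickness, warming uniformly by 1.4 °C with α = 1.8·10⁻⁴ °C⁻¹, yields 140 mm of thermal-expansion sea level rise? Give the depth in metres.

H = Δh/(αΔT) = 0.14 / (1.8×10⁻⁴ × 1.4) ≈ 555.6 m

H ≈ 560 m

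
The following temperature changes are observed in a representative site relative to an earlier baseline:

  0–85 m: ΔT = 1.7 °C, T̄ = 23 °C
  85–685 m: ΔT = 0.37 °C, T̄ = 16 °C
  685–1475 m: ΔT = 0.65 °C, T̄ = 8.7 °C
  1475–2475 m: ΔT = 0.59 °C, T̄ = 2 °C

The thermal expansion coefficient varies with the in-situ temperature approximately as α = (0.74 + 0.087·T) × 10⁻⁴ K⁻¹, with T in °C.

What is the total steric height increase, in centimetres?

Layer 1: α = (0.74 + 0.087×23)×10⁻⁴ = 2.741×10⁻⁴ K⁻¹
Layer 2: α = (0.74 + 0.087×16)×10⁻⁴ = 2.132×10⁻⁴ K⁻¹
Layer 3: α = (0.74 + 0.087×8.7)×10⁻⁴ = 1.4969×10⁻⁴ K⁻¹
Layer 4: α = (0.74 + 0.087×2)×10⁻⁴ = 0.914×10⁻⁴ K⁻¹
1.7 × 2.741×10⁻⁴ × 85 = 0.03960745 m
0.37 × 600 × 2.132×10⁻⁴ = 0.0473304 m
685–1475 m: 1.4969×10⁻⁴ × 0.65 × 790 = 0.076865815 m
Layer 4: 0.914×10⁻⁴ × 0.59 × 1000 = 0.053926 m
Δh = 0.03960745 + 0.0473304 + 0.076865815 + 0.053926 = 0.217729665 m

21.8 cm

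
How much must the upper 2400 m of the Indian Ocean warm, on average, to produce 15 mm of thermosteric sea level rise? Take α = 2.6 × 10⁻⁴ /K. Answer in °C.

ΔT = Δh/(αH) = 0.015 / (2.6×10⁻⁴ × 2400) ≈ 0.02404 °C

about 0.024 °C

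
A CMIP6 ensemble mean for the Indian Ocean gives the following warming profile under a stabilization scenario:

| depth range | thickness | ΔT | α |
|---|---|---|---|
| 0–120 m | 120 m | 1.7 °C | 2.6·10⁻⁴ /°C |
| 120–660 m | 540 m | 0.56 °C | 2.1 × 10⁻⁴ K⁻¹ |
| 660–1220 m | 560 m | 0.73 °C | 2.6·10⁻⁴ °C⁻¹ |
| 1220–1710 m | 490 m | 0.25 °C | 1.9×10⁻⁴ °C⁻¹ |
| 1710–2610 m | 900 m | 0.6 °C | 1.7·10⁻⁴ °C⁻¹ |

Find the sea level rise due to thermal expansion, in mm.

0–120 m: 1.7 × 120 × 2.6×10⁻⁴ = 0.05304 m
2.1×10⁻⁴ × 0.56 × 540 = 0.063504 m
Layer 3: 0.73 × 560 × 2.6×10⁻⁴ = 0.106288 m
1.9×10⁻⁴ × 0.25 × 490 = 0.023275 m
1710–2610 m: 1.7×10⁻⁴ × 0.6 × 900 = 0.09180 m
Δh = 0.05304 + 0.063504 + 0.106288 + 0.023275 + 0.09180 = 0.337907 m ≈ 340 mm

Δh ≈ 340 mm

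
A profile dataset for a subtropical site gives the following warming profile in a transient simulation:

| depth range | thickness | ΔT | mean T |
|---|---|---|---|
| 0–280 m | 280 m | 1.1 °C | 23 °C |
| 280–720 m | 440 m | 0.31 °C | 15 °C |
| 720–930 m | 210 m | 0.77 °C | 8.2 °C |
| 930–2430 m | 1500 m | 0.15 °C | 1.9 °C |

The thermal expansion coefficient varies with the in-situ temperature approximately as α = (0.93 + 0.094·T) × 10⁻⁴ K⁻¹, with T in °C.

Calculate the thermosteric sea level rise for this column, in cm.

18 cm of thermosteric rise

Layer 1: α = (0.93 + 0.094×23)×10⁻⁴ = 3.092×10⁻⁴ K⁻¹
Layer 2: α = (0.93 + 0.094×15)×10⁻⁴ = 2.34×10⁻⁴ K⁻¹
Layer 3: α = (0.93 + 0.094×8.2)×10⁻⁴ = 1.7008×10⁻⁴ K⁻¹
Layer 4: α = (0.93 + 0.094×1.9)×10⁻⁴ = 1.1086×10⁻⁴ K⁻¹
0–280 m: 1.1 × 3.092×10⁻⁴ × 280 = 0.0952336 m
440 × 2.34×10⁻⁴ × 0.31 = 0.0319176 m
720–930 m: 210 × 1.7008×10⁻⁴ × 0.77 = 0.027501936 m
930–2430 m: 1500 × 1.1086×10⁻⁴ × 0.15 = 0.0249435 m
Δh = 0.0952336 + 0.0319176 + 0.027501936 + 0.0249435 = 0.179596636 m ≈ 18 cm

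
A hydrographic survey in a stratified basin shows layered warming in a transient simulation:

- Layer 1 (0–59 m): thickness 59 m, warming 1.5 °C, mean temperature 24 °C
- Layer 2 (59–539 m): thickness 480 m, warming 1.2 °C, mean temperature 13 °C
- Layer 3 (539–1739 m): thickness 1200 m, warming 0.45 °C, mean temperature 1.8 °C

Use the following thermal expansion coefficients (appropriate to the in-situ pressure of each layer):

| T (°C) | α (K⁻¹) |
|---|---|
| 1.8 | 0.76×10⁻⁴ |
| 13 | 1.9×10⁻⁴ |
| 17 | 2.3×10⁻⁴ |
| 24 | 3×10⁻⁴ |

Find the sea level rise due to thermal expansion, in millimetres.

180 mm of thermosteric rise

Layer 1 at 24 °C → α = 3×10⁻⁴ K⁻¹
Layer 2 at 13 °C → α = 1.9×10⁻⁴ K⁻¹
Layer 3 at 1.8 °C → α = 0.76×10⁻⁴ K⁻¹
0–59 m: 3×10⁻⁴ × 59 × 1.5 = 0.02655 m
59–539 m: 480 × 1.9×10⁻⁴ × 1.2 = 0.10944 m
Layer 3: 0.45 × 0.76×10⁻⁴ × 1200 = 0.04104 m
Δh = 0.02655 + 0.10944 + 0.04104 = 0.17703 m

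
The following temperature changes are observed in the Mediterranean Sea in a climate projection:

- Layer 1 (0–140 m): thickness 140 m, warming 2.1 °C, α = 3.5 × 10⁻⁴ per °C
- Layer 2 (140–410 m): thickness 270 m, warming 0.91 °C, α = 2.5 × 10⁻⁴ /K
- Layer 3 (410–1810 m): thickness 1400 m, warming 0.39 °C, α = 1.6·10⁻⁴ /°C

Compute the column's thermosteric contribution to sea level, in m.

0.252 m

Layer 1: 140 × 3.5×10⁻⁴ × 2.1 = 0.10290 m
140–410 m: 2.5×10⁻⁴ × 270 × 0.91 = 0.061425 m
Layer 3: 1400 × 1.6×10⁻⁴ × 0.39 = 0.08736 m
Δh = 0.10290 + 0.061425 + 0.08736 = 0.251685 m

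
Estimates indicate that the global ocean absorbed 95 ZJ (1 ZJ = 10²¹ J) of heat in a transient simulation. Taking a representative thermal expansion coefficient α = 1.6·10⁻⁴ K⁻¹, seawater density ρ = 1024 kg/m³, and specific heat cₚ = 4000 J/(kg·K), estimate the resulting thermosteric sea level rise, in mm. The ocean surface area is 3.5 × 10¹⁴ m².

Per unit area: Q = 95×10²¹ / (3.5×10¹⁴) ≈ 2.714×10⁸ J/m²
Δh = αQ/(ρcₚ) = 1.6×10⁻⁴ × 2.714×10⁸ / (1024 × 4000) ≈ 0.010602 m

about 11 mm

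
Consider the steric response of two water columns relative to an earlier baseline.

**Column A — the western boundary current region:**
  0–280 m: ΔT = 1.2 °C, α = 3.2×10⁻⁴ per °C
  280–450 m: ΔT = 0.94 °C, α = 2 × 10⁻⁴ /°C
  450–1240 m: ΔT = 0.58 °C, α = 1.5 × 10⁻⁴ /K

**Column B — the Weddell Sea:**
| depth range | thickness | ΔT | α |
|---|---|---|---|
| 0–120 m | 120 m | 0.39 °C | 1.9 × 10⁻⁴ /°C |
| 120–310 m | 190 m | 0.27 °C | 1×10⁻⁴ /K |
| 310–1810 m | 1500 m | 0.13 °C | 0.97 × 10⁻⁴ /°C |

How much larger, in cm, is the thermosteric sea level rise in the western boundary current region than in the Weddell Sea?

Δh_A − Δh_B ≈ 18 cm

A Layer 1: 1.2 × 3.2×10⁻⁴ × 280 = 0.10752 m
A Layer 2: 170 × 0.94 × 2×10⁻⁴ = 0.03196 m
A 450–1240 m: 0.58 × 790 × 1.5×10⁻⁴ = 0.06873 m
A total: 0.20821 m
B 0–120 m: 1.9×10⁻⁴ × 0.39 × 120 = 0.008892 m
B 120–310 m: 1×10⁻⁴ × 0.27 × 190 = 0.00513 m
B 1500 × 0.13 × 0.97×10⁻⁴ = 0.018915 m
B total: 0.032937 m
Difference: 0.20821 − 0.032937 = 0.175273 m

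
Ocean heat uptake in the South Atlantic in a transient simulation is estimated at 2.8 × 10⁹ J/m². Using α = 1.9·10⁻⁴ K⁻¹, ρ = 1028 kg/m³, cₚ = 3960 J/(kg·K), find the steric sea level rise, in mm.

Δh ≈ 130 mm

Δh = αQ/(ρcₚ) = 1.9×10⁻⁴ × 2.8×10⁹ / (1028 × 3960) ≈ 0.13068 m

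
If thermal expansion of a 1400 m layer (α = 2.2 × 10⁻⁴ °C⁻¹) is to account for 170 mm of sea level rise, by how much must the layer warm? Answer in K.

0.552 K

ΔT = Δh/(αH) = 0.17 / (2.2×10⁻⁴ × 1400) ≈ 0.5519 K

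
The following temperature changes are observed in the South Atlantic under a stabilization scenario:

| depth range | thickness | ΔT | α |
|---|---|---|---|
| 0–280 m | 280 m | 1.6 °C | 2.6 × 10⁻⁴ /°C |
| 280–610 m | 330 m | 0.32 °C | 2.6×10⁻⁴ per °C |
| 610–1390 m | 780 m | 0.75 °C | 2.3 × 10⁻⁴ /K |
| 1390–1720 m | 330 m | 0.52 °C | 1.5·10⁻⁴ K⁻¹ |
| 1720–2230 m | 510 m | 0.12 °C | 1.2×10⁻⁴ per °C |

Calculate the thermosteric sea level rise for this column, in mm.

0–280 m: 280 × 1.6 × 2.6×10⁻⁴ = 0.11648 m
Layer 2: 0.32 × 2.6×10⁻⁴ × 330 = 0.027456 m
Layer 3: 2.3×10⁻⁴ × 780 × 0.75 = 0.13455 m
Layer 4: 330 × 1.5×10⁻⁴ × 0.52 = 0.02574 m
0.12 × 510 × 1.2×10⁻⁴ = 0.007344 m
Δh = 0.11648 + 0.027456 + 0.13455 + 0.02574 + 0.007344 = 0.31157 m ≈ 312 mm

Δh = 312 mm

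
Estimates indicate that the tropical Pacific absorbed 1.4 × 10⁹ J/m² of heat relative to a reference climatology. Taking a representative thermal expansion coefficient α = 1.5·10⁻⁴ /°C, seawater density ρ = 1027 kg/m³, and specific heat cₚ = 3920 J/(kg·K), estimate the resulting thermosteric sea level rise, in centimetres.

Δh = αQ/(ρcₚ) = 1.5×10⁻⁴ × 1.4×10⁹ / (1027 × 3920) ≈ 0.052163 m

about 5.22 cm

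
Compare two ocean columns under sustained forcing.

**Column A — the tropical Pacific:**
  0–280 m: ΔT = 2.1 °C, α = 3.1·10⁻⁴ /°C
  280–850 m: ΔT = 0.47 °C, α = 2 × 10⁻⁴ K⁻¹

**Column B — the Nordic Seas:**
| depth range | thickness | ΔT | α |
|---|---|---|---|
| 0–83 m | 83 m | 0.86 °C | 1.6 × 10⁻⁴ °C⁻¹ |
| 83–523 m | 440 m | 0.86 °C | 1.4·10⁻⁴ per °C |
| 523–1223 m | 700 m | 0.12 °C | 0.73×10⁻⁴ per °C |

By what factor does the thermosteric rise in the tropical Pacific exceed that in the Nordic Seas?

≈ 3.3×

A Layer 1: 2.1 × 280 × 3.1×10⁻⁴ = 0.18228 m
A 570 × 0.47 × 2×10⁻⁴ = 0.05358 m
A total: 0.23586 m
B 0–83 m: 1.6×10⁻⁴ × 0.86 × 83 = 0.0114208 m
B Layer 2: 440 × 0.86 × 1.4×10⁻⁴ = 0.052976 m
B 523–1223 m: 0.12 × 0.73×10⁻⁴ × 700 = 0.006132 m
B total: 0.0705288 m
Ratio: 0.23586 / 0.0705288 ≈ 3.344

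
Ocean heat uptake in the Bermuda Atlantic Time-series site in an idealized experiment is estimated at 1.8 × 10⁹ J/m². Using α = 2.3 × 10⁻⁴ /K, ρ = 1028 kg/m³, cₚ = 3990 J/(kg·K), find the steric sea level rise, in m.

Δh = αQ/(ρcₚ) = 2.3×10⁻⁴ × 1.8×10⁹ / (1028 × 3990) ≈ 0.10093 m

Δh ≈ 0.101 m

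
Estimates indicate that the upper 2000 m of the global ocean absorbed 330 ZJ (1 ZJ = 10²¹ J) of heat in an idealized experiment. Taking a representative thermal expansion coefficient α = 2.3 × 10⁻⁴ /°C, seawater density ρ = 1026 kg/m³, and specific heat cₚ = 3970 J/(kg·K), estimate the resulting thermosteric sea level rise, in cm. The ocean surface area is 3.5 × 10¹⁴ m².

Δh ≈ 5.32 cm

Per unit area: Q = 330×10²¹ / (3.5×10¹⁴) ≈ 9.429×10⁸ J/m²
Δh = αQ/(ρcₚ) = 2.3×10⁻⁴ × 9.429×10⁸ / (1026 × 3970) ≈ 0.053242 m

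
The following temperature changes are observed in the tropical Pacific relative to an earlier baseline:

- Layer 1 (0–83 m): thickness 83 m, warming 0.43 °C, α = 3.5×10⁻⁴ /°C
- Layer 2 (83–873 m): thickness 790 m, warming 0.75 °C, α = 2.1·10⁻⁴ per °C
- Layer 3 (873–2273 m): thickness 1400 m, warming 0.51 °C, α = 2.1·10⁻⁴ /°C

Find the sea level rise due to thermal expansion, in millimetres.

0–83 m: 83 × 0.43 × 3.5×10⁻⁴ = 0.0124915 m
83–873 m: 790 × 2.1×10⁻⁴ × 0.75 = 0.124425 m
2.1×10⁻⁴ × 1400 × 0.51 = 0.14994 m
Δh = 0.0124915 + 0.124425 + 0.14994 = 0.2868565 m ≈ 287 mm

287 mm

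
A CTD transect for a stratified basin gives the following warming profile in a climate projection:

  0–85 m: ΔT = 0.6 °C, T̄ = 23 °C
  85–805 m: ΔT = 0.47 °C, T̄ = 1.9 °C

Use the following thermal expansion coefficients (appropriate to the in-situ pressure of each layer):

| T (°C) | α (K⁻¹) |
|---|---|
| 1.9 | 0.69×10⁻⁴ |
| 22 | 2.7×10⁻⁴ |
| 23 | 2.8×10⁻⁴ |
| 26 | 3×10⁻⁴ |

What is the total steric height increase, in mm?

Layer 1 at 23 °C → α = 2.8×10⁻⁴ K⁻¹
Layer 2 at 1.9 °C → α = 0.69×10⁻⁴ K⁻¹
0–85 m: 2.8×10⁻⁴ × 85 × 0.6 = 0.01428 m
720 × 0.69×10⁻⁴ × 0.47 = 0.0233496 m
Δh = 0.01428 + 0.0233496 = 0.0376296 m ≈ 37.6 mm

Δh = 37.6 mm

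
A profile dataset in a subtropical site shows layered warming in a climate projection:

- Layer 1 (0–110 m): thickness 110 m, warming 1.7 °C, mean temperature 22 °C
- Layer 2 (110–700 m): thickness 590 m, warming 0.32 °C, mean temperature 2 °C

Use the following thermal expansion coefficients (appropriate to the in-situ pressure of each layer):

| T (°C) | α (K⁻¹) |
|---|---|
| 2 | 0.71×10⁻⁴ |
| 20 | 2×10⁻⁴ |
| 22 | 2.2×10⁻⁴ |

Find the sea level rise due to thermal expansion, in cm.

Layer 1 at 22 °C → α = 2.2×10⁻⁴ K⁻¹
Layer 2 at 2 °C → α = 0.71×10⁻⁴ K⁻¹
110 × 1.7 × 2.2×10⁻⁴ = 0.04114 m
Layer 2: 0.71×10⁻⁴ × 0.32 × 590 = 0.0134048 m
Δh = 0.04114 + 0.0134048 = 0.0545448 m

5.5 cm of thermosteric rise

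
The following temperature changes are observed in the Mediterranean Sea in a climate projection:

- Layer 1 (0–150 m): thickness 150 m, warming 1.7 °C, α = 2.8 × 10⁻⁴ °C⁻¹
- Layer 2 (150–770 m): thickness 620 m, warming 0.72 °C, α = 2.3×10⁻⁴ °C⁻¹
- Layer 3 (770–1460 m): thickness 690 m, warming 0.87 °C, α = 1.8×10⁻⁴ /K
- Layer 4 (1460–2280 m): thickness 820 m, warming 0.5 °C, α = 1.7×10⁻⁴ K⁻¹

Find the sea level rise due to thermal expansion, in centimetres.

0–150 m: 1.7 × 150 × 2.8×10⁻⁴ = 0.07140 m
0.72 × 2.3×10⁻⁴ × 620 = 0.102672 m
770–1460 m: 690 × 0.87 × 1.8×10⁻⁴ = 0.108054 m
Layer 4: 820 × 1.7×10⁻⁴ × 0.5 = 0.06970 m
Δh = 0.07140 + 0.102672 + 0.108054 + 0.06970 = 0.351826 m

35.2 cm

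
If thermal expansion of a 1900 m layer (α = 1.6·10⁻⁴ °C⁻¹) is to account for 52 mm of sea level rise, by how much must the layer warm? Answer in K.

ΔT = Δh/(αH) = 0.052 / (1.6×10⁻⁴ × 1900) ≈ 0.1711 K

ΔT ≈ 0.171 K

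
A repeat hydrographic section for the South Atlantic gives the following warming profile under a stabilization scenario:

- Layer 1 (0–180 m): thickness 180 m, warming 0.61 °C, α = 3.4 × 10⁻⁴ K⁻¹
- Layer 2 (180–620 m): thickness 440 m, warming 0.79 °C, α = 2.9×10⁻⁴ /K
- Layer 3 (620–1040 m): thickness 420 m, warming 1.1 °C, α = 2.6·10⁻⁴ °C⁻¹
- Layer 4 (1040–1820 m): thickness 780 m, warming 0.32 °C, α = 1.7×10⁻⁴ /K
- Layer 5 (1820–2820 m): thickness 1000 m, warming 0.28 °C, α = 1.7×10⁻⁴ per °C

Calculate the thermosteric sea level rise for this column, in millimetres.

about 348 mm

180 × 0.61 × 3.4×10⁻⁴ = 0.037332 m
180–620 m: 2.9×10⁻⁴ × 0.79 × 440 = 0.100804 m
620–1040 m: 420 × 2.6×10⁻⁴ × 1.1 = 0.12012 m
1040–1820 m: 0.32 × 1.7×10⁻⁴ × 780 = 0.042432 m
1820–2820 m: 1.7×10⁻⁴ × 0.28 × 1000 = 0.04760 m
Δh = 0.037332 + 0.100804 + 0.12012 + 0.042432 + 0.04760 = 0.348288 m ≈ 348 mm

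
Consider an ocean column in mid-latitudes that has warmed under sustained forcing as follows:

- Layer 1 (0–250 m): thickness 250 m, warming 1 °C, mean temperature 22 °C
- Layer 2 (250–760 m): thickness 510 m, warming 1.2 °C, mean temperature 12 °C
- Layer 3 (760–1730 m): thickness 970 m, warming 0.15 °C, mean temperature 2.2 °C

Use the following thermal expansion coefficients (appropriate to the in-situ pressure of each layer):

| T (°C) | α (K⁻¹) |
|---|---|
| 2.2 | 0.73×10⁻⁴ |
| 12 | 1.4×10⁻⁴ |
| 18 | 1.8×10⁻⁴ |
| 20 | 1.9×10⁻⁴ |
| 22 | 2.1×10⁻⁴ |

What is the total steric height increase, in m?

Δh ≈ 0.149 m

Layer 1 at 22 °C → α = 2.1×10⁻⁴ K⁻¹
Layer 2 at 12 °C → α = 1.4×10⁻⁴ K⁻¹
Layer 3 at 2.2 °C → α = 0.73×10⁻⁴ K⁻¹
250 × 2.1×10⁻⁴ × 1 = 0.05250 m
510 × 1.4×10⁻⁴ × 1.2 = 0.08568 m
760–1730 m: 970 × 0.73×10⁻⁴ × 0.15 = 0.0106215 m
Δh = 0.05250 + 0.08568 + 0.0106215 = 0.1488015 m ≈ 0.149 m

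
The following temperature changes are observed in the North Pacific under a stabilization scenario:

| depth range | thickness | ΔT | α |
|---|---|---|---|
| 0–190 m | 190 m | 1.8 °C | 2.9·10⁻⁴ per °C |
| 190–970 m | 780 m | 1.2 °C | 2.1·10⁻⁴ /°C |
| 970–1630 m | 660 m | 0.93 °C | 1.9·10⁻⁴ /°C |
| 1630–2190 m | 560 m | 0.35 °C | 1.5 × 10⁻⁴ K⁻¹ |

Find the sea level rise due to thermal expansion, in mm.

Δh ≈ 442 mm

0–190 m: 190 × 1.8 × 2.9×10⁻⁴ = 0.09918 m
Layer 2: 780 × 2.1×10⁻⁴ × 1.2 = 0.19656 m
0.93 × 1.9×10⁻⁴ × 660 = 0.116622 m
Layer 4: 0.35 × 560 × 1.5×10⁻⁴ = 0.02940 m
Δh = 0.09918 + 0.19656 + 0.116622 + 0.02940 = 0.441762 m ≈ 442 mm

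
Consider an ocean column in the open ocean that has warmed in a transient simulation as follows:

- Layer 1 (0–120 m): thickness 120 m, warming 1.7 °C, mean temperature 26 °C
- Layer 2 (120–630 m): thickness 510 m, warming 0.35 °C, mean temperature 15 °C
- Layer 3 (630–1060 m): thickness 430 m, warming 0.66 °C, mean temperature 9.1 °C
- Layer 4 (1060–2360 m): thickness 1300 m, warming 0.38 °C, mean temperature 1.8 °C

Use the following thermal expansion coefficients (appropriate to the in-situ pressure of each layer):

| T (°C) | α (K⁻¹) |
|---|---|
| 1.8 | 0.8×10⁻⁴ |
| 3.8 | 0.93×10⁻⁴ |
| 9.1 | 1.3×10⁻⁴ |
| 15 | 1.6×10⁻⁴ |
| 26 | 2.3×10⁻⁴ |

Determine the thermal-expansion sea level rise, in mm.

Layer 1 at 26 °C → α = 2.3×10⁻⁴ K⁻¹
Layer 2 at 15 °C → α = 1.6×10⁻⁴ K⁻¹
Layer 3 at 9.1 °C → α = 1.3×10⁻⁴ K⁻¹
Layer 4 at 1.8 °C → α = 0.8×10⁻⁴ K⁻¹
0–120 m: 1.7 × 120 × 2.3×10⁻⁴ = 0.04692 m
510 × 1.6×10⁻⁴ × 0.35 = 0.02856 m
Layer 3: 0.66 × 1.3×10⁻⁴ × 430 = 0.036894 m
1060–2360 m: 0.38 × 0.8×10⁻⁴ × 1300 = 0.03952 m
Δh = 0.04692 + 0.02856 + 0.036894 + 0.03952 = 0.151894 m

Δh ≈ 150 mm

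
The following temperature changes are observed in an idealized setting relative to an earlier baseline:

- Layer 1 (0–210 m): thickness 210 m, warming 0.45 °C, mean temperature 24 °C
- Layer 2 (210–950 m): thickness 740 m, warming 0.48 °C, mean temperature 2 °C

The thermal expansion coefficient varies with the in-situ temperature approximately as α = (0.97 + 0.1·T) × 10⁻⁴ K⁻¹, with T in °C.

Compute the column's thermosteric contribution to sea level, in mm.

Layer 1: α = (0.97 + 0.1×24)×10⁻⁴ = 3.37×10⁻⁴ K⁻¹
Layer 2: α = (0.97 + 0.1×2)×10⁻⁴ = 1.17×10⁻⁴ K⁻¹
0.45 × 210 × 3.37×10⁻⁴ = 0.0318465 m
210–950 m: 0.48 × 740 × 1.17×10⁻⁴ = 0.0415584 m
Δh = 0.0318465 + 0.0415584 = 0.0734049 m ≈ 73 mm

about 73 mm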